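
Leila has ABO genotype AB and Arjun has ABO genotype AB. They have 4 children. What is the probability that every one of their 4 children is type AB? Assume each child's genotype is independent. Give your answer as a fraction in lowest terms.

ABO cross AB × AB → 1/4 A, 1/4 B, 1/2 AB.
So P(type AB) = 1/2 per child.
All 4 independent: (1/2)^4 = 1/16.

1/16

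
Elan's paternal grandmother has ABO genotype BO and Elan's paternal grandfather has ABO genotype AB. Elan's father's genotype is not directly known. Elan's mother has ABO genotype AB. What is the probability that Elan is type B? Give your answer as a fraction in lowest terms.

3/8

Elan's father's ABO genotype from BO × AB: 1/4 AB, 1/4 AO, 1/4 BB, 1/4 BO.
Crossing each possibility with the mother AB and summing P(type B): 1/4·1/4 + 1/4·1/4 + 1/4·1/2 + 1/4·1/2 = 3/8.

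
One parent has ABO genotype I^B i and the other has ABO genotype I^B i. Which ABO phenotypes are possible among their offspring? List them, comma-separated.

O, B

Gametes from I^B i × I^B i give offspring ABO genotypes I^B I^B, I^B i, i i, i.e. phenotypes O, B.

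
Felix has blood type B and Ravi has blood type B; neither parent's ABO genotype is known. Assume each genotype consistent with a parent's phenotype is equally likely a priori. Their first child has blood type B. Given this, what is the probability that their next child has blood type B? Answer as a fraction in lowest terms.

19/20

Possible genotypes: Felix ∈ {I^B I^B, I^B i}; Ravi ∈ {I^B I^B, I^B i}.
Weight each parental genotype pair by prior × P(type-B child):
  I^B I^B × I^B I^B: posterior weight 4/15; P(next child type B) = 1.
  I^B I^B × I^B i: posterior weight 4/15; P(next child type B) = 1.
  I^B i × I^B I^B: posterior weight 4/15; P(next child type B) = 1.
  I^B i × I^B i: posterior weight 1/5; P(next child type B) = 3/4.
Weighted sum = 19/20.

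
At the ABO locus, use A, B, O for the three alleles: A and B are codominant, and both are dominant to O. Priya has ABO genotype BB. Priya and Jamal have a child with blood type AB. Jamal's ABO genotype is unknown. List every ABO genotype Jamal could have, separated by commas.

For each candidate genotype of Jamal, check whether crossing it with BB can produce every observed child phenotype.
  AA → possible child types {AB} ✓
  AB → possible child types {B, AB} ✓
  AO → possible child types {B, AB} ✓
  BB → possible child types {B} ✗
  BO → possible child types {B} ✗
  OO → possible child types {B} ✗

AA, AB, AO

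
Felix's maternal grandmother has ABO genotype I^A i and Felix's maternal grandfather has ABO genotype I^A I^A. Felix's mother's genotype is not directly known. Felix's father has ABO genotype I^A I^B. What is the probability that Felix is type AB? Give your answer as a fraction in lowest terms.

Felix's mother's ABO genotype from I^A i × I^A I^A: 1/2 I^A I^A, 1/2 I^A i.
Crossing each possibility with the father I^A I^B and summing P(type AB): 1/2·1/2 + 1/2·1/4 = 3/8.

3/8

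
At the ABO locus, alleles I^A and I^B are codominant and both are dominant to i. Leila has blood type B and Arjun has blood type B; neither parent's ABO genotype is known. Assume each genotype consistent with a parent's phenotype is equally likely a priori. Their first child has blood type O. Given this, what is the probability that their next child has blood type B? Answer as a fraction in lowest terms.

3/4

Possible genotypes: Leila ∈ {I^B I^B, I^B i}; Arjun ∈ {I^B I^B, I^B i}.
Weight each parental genotype pair by prior × P(type-O child):
  I^B i × I^B i: posterior weight 1; P(next child type B) = 3/4.
Weighted sum = 3/4.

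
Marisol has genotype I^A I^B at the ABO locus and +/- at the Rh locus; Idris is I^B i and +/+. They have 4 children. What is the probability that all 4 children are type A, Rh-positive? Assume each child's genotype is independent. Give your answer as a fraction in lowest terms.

ABO cross I^A I^B × I^B i → 1/4 A, 1/2 B, 1/4 AB.
Rh cross +/- × +/+ → 1 Rh+; so P(type A, Rh-positive) = 1/4 × 1 = 1/4 per child.
All 4 independent: (1/4)^4 = 1/256.

1/256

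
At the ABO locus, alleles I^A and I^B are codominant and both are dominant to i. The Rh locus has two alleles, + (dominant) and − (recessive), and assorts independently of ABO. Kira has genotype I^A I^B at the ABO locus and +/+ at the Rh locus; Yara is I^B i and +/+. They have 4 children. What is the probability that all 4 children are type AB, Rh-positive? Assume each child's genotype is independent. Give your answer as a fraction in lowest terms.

ABO cross I^A I^B × I^B i → 1/4 A, 1/2 B, 1/4 AB.
Rh cross +/+ × +/+ → 1 Rh+; so P(type AB, Rh-positive) = 1/4 × 1 = 1/4 per child.
All 4 independent: (1/4)^4 = 1/256.

1/256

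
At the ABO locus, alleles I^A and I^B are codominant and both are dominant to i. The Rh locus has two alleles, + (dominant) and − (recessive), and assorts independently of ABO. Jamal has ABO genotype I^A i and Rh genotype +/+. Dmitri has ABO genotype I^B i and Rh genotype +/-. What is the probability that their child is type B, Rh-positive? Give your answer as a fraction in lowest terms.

ABO cross I^A i × I^B i → offspring phenotypes: 1/4 O, 1/4 A, 1/4 B, 1/4 AB.
Rh cross +/+ × +/- → 1 Rh+.
Independent loci: P(type B, Rh-positive) = 1/4 × 1 = 1/4.

1/4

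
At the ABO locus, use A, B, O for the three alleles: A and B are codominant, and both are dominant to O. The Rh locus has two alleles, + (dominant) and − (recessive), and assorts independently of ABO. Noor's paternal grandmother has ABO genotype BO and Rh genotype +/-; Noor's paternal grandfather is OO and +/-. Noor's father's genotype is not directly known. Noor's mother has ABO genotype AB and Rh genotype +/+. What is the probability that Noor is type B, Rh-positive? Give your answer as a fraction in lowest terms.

Noor's father's ABO genotype from BO × OO: 1/2 BO, 1/2 OO.
Crossing each possibility with the mother AB and summing P(type B): 1/2·1/2 + 1/2·1/2 = 1/2.
Similarly for Rh via the father's Rh distribution: P(Rh+) = 1.
Independent loci: 1/2 × 1 = 1/2.

1/2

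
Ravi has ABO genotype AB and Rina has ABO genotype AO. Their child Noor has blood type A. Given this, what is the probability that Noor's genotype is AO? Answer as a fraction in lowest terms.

1/2

Cross AB × AO → 1/4 AA, 1/4 AB, 1/4 AO, 1/4 BO.
Type-A genotypes among offspring: AA (1/4), AO (1/4); total 1/2.
P(AO | type A) = (1/4) / (1/2) = 1/2.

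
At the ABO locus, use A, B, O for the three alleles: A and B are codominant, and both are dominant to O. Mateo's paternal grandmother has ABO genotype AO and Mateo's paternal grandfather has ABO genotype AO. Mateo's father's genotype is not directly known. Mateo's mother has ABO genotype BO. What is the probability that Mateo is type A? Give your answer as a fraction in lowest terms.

1/4

Mateo's father's ABO genotype from AO × AO: 1/4 AA, 1/2 AO, 1/4 OO.
Crossing each possibility with the mother BO and summing P(type A): 1/4·1/2 + 1/2·1/4 + 1/4·0 = 1/4.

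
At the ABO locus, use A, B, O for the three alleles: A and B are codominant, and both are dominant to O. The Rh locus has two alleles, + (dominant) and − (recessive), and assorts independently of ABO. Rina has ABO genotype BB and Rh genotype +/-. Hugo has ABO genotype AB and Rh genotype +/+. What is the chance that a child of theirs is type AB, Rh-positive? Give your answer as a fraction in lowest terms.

ABO cross BB × AB → offspring phenotypes: 1/2 B, 1/2 AB.
Rh cross +/- × +/+ → 1 Rh+.
Independent loci: P(type AB, Rh-positive) = 1/2 × 1 = 1/2.

1/2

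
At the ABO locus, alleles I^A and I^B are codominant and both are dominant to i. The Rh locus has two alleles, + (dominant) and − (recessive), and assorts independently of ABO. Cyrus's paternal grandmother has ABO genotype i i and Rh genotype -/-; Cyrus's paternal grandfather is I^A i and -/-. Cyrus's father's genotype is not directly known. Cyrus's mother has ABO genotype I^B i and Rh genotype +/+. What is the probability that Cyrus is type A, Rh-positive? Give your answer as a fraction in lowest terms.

1/8

Cyrus's father's ABO genotype from i i × I^A i: 1/2 I^A i, 1/2 i i.
Crossing each possibility with the mother I^B i and summing P(type A): 1/2·1/4 + 1/2·0 = 1/8.
Similarly for Rh via the father's Rh distribution: P(Rh+) = 1.
Independent loci: 1/8 × 1 = 1/8.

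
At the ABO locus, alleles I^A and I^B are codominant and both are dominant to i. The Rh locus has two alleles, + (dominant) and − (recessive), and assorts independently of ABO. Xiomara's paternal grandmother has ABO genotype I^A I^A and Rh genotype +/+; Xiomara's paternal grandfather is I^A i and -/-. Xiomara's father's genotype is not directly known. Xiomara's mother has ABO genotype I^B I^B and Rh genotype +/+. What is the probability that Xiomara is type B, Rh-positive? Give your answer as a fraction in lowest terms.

Xiomara's father's ABO genotype from I^A I^A × I^A i: 1/2 I^A I^A, 1/2 I^A i.
Crossing each possibility with the mother I^B I^B and summing P(type B): 1/2·0 + 1/2·1/2 = 1/4.
Similarly for Rh via the father's Rh distribution: P(Rh+) = 1.
Independent loci: 1/4 × 1 = 1/4.

1/4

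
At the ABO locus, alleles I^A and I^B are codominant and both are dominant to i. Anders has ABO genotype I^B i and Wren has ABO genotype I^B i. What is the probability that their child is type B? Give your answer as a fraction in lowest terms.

ABO cross I^B i × I^B i → offspring phenotypes: 1/4 O, 3/4 B.
So P(type B) = 3/4.

3/4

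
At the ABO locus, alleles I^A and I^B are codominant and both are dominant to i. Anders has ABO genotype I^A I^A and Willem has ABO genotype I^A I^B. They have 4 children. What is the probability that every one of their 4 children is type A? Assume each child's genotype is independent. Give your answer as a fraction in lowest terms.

ABO cross I^A I^A × I^A I^B → 1/2 A, 1/2 AB.
So P(type A) = 1/2 per child.
All 4 independent: (1/2)^4 = 1/16.

1/16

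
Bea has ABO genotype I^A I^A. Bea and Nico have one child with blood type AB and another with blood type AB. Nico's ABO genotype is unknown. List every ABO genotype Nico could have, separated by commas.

I^A I^B, I^B I^B, I^B i

For each candidate genotype of Nico, check whether crossing it with I^A I^A can produce every observed child phenotype.
  I^A I^A → possible child types {A} ✗
  I^A I^B → possible child types {A, AB} ✓
  I^A i → possible child types {A} ✗
  I^B I^B → possible child types {AB} ✓
  I^B i → possible child types {A, AB} ✓
  i i → possible child types {A} ✗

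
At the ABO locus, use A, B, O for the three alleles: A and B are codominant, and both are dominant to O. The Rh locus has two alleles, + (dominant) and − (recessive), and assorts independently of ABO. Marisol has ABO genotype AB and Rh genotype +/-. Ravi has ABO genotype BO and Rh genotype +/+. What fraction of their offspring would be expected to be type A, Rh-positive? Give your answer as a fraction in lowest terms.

ABO cross AB × BO → offspring phenotypes: 1/4 A, 1/2 B, 1/4 AB.
Rh cross +/- × +/+ → 1 Rh+.
Independent loci: P(type A, Rh-positive) = 1/4 × 1 = 1/4.

1/4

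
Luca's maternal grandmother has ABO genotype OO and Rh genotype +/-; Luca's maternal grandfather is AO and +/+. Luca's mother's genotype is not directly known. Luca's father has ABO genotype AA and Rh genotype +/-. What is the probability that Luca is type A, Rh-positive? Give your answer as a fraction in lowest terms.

Luca's mother's ABO genotype from OO × AO: 1/2 AO, 1/2 OO.
Crossing each possibility with the father AA and summing P(type A): 1/2·1 + 1/2·1 = 1.
Similarly for Rh via the mother's Rh distribution: P(Rh+) = 7/8.
Independent loci: 1 × 7/8 = 7/8.

7/8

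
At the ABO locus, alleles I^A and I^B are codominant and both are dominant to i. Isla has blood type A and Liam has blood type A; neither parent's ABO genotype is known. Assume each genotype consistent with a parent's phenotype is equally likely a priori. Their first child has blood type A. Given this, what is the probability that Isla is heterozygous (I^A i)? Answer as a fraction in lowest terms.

7/15

Possible genotypes: Isla ∈ {I^A I^A, I^A i}; Liam ∈ {I^A I^A, I^A i}.
Weight each parental genotype pair by prior × P(type-A child):
  I^A I^A × I^A I^A: posterior weight 4/15.
  I^A I^A × I^A i: posterior weight 4/15.
  I^A i × I^A I^A: posterior weight 4/15.
  I^A i × I^A i: posterior weight 1/5.
Sum the posterior weight over pairs where Isla is I^A i: 7/15.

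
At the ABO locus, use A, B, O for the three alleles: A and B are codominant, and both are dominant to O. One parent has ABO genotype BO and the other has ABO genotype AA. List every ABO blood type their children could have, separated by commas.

A, AB

Gametes from BO × AA give offspring ABO genotypes AB, AO, i.e. phenotypes A, AB.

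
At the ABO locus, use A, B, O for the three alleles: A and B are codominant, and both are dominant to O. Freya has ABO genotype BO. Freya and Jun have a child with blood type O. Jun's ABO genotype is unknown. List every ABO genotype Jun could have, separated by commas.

AO, BO, OO

For each candidate genotype of Jun, check whether crossing it with BO can produce every observed child phenotype.
  AA → possible child types {A, AB} ✗
  AB → possible child types {A, B, AB} ✗
  AO → possible child types {O, A, B, AB} ✓
  BB → possible child types {B} ✗
  BO → possible child types {O, B} ✓
  OO → possible child types {O, B} ✓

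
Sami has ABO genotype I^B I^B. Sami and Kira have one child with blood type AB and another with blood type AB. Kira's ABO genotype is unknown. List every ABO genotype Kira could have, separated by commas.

For each candidate genotype of Kira, check whether crossing it with I^B I^B can produce every observed child phenotype.
  I^A I^A → possible child types {AB} ✓
  I^A I^B → possible child types {B, AB} ✓
  I^A i → possible child types {B, AB} ✓
  I^B I^B → possible child types {B} ✗
  I^B i → possible child types {B} ✗
  i i → possible child types {B} ✗

I^A I^A, I^A I^B, I^A i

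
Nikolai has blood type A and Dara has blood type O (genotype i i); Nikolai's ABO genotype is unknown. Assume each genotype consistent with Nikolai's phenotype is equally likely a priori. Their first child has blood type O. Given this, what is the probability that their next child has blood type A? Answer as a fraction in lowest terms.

1/2

Possible genotypes: Nikolai ∈ {I^A I^A, I^A i}; Dara ∈ {i i}.
Weight each parental genotype pair by prior × P(type-O child):
  I^A i × i i: posterior weight 1; P(next child type A) = 1/2.
Weighted sum = 1/2.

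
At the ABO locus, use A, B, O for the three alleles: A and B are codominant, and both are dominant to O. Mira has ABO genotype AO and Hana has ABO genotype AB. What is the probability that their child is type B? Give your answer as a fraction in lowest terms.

ABO cross AO × AB → offspring phenotypes: 1/2 A, 1/4 B, 1/4 AB.
So P(type B) = 1/4.

1/4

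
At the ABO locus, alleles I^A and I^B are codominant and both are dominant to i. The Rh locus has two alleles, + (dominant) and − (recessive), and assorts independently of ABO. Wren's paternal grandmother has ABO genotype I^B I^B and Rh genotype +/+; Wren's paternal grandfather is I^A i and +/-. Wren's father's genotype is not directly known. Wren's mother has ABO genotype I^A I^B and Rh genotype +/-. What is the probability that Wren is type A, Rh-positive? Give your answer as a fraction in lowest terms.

7/32

Wren's father's ABO genotype from I^B I^B × I^A i: 1/2 I^A I^B, 1/2 I^B i.
Crossing each possibility with the mother I^A I^B and summing P(type A): 1/2·1/4 + 1/2·1/4 = 1/4.
Similarly for Rh via the father's Rh distribution: P(Rh+) = 7/8.
Independent loci: 1/4 × 7/8 = 7/32.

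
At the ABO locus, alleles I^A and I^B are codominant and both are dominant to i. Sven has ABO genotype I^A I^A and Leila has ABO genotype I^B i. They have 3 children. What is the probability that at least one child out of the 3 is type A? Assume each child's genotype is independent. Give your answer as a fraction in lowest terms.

7/8

ABO cross I^A I^A × I^B i → 1/2 A, 1/2 AB.
So P(type A) = 1/2 per child.
P(none) = (1/2)^3 = 1/8; P(at least one) = 1 − 1/8 = 7/8.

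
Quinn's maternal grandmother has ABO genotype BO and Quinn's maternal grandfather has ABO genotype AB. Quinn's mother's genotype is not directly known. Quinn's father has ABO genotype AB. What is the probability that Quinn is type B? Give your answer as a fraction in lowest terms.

Quinn's mother's ABO genotype from BO × AB: 1/4 AB, 1/4 AO, 1/4 BB, 1/4 BO.
Crossing each possibility with the father AB and summing P(type B): 1/4·1/4 + 1/4·1/4 + 1/4·1/2 + 1/4·1/2 = 3/8.

3/8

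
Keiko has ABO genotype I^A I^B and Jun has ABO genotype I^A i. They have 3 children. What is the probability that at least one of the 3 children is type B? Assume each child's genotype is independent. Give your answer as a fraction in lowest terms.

ABO cross I^A I^B × I^A i → 1/2 A, 1/4 B, 1/4 AB.
So P(type B) = 1/4 per child.
P(none) = (3/4)^3 = 27/64; P(at least one) = 1 − 27/64 = 37/64.

37/64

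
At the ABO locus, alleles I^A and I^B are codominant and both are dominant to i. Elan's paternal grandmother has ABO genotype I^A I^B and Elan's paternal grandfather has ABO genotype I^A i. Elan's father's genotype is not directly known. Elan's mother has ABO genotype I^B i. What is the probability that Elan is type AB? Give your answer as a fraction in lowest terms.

1/4

Elan's father's ABO genotype from I^A I^B × I^A i: 1/4 I^A I^A, 1/4 I^A I^B, 1/4 I^A i, 1/4 I^B i.
Crossing each possibility with the mother I^B i and summing P(type AB): 1/4·1/2 + 1/4·1/4 + 1/4·1/4 + 1/4·0 = 1/4.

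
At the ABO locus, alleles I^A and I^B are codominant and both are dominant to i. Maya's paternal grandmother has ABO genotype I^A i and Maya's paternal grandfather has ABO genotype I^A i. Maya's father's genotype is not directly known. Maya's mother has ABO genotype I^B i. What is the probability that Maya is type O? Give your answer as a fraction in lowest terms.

Maya's father's ABO genotype from I^A i × I^A i: 1/4 I^A I^A, 1/2 I^A i, 1/4 i i.
Crossing each possibility with the mother I^B i and summing P(type O): 1/4·0 + 1/2·1/4 + 1/4·1/2 = 1/4.

1/4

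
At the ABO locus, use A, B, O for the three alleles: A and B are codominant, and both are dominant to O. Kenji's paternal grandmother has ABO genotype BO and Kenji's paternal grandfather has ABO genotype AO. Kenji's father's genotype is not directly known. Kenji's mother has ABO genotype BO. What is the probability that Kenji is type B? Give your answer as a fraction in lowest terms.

1/2

Kenji's father's ABO genotype from BO × AO: 1/4 AB, 1/4 AO, 1/4 BO, 1/4 OO.
Crossing each possibility with the mother BO and summing P(type B): 1/4·1/2 + 1/4·1/4 + 1/4·3/4 + 1/4·1/2 = 1/2.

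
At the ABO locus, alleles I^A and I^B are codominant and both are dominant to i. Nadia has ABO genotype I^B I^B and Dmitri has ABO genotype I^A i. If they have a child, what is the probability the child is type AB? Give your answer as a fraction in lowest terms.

ABO cross I^B I^B × I^A i → offspring phenotypes: 1/2 B, 1/2 AB.
So P(type AB) = 1/2.

1/2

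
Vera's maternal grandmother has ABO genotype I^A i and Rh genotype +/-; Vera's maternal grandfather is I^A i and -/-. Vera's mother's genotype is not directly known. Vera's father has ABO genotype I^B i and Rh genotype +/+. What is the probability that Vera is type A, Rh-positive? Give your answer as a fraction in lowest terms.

1/4

Vera's mother's ABO genotype from I^A i × I^A i: 1/4 I^A I^A, 1/2 I^A i, 1/4 i i.
Crossing each possibility with the father I^B i and summing P(type A): 1/4·1/2 + 1/2·1/4 + 1/4·0 = 1/4.
Similarly for Rh via the mother's Rh distribution: P(Rh+) = 1.
Independent loci: 1/4 × 1 = 1/4.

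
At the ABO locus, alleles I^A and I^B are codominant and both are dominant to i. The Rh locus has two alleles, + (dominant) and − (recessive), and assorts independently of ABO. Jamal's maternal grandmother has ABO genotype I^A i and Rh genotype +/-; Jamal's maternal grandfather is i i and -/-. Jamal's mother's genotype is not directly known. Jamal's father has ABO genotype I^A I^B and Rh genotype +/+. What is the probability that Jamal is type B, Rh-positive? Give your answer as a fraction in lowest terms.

3/8

Jamal's mother's ABO genotype from I^A i × i i: 1/2 I^A i, 1/2 i i.
Crossing each possibility with the father I^A I^B and summing P(type B): 1/2·1/4 + 1/2·1/2 = 3/8.
Similarly for Rh via the mother's Rh distribution: P(Rh+) = 1.
Independent loci: 3/8 × 1 = 3/8.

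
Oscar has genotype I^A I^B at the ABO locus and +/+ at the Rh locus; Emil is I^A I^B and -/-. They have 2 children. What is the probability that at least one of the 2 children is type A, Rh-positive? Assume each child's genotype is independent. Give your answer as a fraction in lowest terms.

ABO cross I^A I^B × I^A I^B → 1/4 A, 1/4 B, 1/2 AB.
Rh cross +/+ × -/- → 1 Rh+; so P(type A, Rh-positive) = 1/4 × 1 = 1/4 per child.
P(none) = (3/4)^2 = 9/16; P(at least one) = 1 − 9/16 = 7/16.

7/16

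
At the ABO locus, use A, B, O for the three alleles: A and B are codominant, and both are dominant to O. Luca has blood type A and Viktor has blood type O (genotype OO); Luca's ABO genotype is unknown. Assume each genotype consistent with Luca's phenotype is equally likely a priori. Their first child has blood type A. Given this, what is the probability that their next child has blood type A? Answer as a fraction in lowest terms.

Possible genotypes: Luca ∈ {AA, AO}; Viktor ∈ {OO}.
Weight each parental genotype pair by prior × P(type-A child):
  AA × OO: posterior weight 2/3; P(next child type A) = 1.
  AO × OO: posterior weight 1/3; P(next child type A) = 1/2.
Weighted sum = 5/6.

5/6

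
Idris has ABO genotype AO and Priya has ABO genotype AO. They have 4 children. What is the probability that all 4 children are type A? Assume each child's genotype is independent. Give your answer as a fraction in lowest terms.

ABO cross AO × AO → 1/4 O, 3/4 A.
So P(type A) = 3/4 per child.
All 4 independent: (3/4)^4 = 81/256.

81/256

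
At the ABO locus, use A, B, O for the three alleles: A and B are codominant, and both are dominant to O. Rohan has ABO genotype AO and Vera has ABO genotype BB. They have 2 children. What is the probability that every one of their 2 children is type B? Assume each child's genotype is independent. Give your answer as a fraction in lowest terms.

1/4

ABO cross AO × BB → 1/2 B, 1/2 AB.
So P(type B) = 1/2 per child.
All 2 independent: (1/2)^2 = 1/4.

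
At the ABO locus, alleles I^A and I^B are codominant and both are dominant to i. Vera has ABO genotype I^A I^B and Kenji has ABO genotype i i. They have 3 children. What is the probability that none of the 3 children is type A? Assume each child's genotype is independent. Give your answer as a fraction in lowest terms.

ABO cross I^A I^B × i i → 1/2 A, 1/2 B.
So P(type A) = 1/2 per child.
P(not type A) = 1/2 for one child; (1/2)^3 = 1/8.

1/8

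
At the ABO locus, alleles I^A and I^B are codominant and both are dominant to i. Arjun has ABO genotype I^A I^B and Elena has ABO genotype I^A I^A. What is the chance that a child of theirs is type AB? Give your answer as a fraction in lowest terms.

1/2

ABO cross I^A I^B × I^A I^A → offspring phenotypes: 1/2 A, 1/2 AB.
So P(type AB) = 1/2.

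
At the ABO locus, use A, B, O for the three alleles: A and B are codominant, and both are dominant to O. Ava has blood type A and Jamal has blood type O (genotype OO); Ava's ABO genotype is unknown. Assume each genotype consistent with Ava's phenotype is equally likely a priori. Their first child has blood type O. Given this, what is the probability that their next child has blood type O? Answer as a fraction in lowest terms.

Possible genotypes: Ava ∈ {AA, AO}; Jamal ∈ {OO}.
Weight each parental genotype pair by prior × P(type-O child):
  AO × OO: posterior weight 1; P(next child type O) = 1/2.
Weighted sum = 1/2.

1/2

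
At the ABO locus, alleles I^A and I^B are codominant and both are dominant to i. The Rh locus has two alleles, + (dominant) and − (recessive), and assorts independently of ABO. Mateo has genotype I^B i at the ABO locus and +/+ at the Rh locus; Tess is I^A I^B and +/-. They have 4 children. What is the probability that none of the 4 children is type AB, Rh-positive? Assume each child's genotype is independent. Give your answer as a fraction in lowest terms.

ABO cross I^B i × I^A I^B → 1/4 A, 1/2 B, 1/4 AB.
Rh cross +/+ × +/- → 1 Rh+; so P(type AB, Rh-positive) = 1/4 × 1 = 1/4 per child.
P(not type AB, Rh-positive) = 3/4 for one child; (3/4)^4 = 81/256.

81/256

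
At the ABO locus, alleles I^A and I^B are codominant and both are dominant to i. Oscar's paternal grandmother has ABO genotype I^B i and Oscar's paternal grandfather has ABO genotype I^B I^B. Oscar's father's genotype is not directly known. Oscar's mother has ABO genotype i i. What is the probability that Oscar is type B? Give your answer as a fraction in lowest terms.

Oscar's father's ABO genotype from I^B i × I^B I^B: 1/2 I^B I^B, 1/2 I^B i.
Crossing each possibility with the mother i i and summing P(type B): 1/2·1 + 1/2·1/2 = 3/4.

3/4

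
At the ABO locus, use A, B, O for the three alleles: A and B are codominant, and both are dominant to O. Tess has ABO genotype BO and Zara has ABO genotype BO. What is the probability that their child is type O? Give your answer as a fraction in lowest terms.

ABO cross BO × BO → offspring phenotypes: 1/4 O, 3/4 B.
So P(type O) = 1/4.

1/4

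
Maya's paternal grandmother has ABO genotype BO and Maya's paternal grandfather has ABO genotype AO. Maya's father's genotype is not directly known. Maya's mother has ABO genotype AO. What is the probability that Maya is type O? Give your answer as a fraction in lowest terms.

1/4

Maya's father's ABO genotype from BO × AO: 1/4 AB, 1/4 AO, 1/4 BO, 1/4 OO.
Crossing each possibility with the mother AO and summing P(type O): 1/4·0 + 1/4·1/4 + 1/4·1/4 + 1/4·1/2 = 1/4.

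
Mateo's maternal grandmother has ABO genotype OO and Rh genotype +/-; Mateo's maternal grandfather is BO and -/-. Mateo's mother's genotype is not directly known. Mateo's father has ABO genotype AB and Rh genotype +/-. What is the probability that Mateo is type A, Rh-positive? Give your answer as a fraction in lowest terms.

15/64

Mateo's mother's ABO genotype from OO × BO: 1/2 BO, 1/2 OO.
Crossing each possibility with the father AB and summing P(type A): 1/2·1/4 + 1/2·1/2 = 3/8.
Similarly for Rh via the mother's Rh distribution: P(Rh+) = 5/8.
Independent loci: 3/8 × 5/8 = 15/64.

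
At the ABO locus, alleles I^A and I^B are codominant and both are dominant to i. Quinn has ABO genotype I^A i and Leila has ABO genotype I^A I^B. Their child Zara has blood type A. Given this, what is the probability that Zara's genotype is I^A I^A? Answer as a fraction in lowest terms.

1/2

Cross I^A i × I^A I^B → 1/4 I^A I^A, 1/4 I^A I^B, 1/4 I^A i, 1/4 I^B i.
Type-A genotypes among offspring: I^A I^A (1/4), I^A i (1/4); total 1/2.
P(I^A I^A | type A) = (1/4) / (1/2) = 1/2.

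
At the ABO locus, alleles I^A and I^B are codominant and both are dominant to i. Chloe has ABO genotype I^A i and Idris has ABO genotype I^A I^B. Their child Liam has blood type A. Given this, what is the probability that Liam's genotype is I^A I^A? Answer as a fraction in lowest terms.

1/2

Cross I^A i × I^A I^B → 1/4 I^A I^A, 1/4 I^A I^B, 1/4 I^A i, 1/4 I^B i.
Type-A genotypes among offspring: I^A I^A (1/4), I^A i (1/4); total 1/2.
P(I^A I^A | type A) = (1/4) / (1/2) = 1/2.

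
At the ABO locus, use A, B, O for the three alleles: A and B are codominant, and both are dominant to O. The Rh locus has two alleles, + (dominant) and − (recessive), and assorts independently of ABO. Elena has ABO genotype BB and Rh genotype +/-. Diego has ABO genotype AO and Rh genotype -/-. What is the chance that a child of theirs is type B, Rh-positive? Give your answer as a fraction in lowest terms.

1/4

ABO cross BB × AO → offspring phenotypes: 1/2 B, 1/2 AB.
Rh cross +/- × -/- → 1/2 Rh+, 1/2 Rh-.
Independent loci: P(type B, Rh-positive) = 1/2 × 1/2 = 1/4.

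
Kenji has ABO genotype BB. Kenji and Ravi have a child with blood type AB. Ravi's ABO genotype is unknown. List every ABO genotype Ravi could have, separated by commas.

AA, AB, AO

For each candidate genotype of Ravi, check whether crossing it with BB can produce every observed child phenotype.
  AA → possible child types {AB} ✓
  AB → possible child types {B, AB} ✓
  AO → possible child types {B, AB} ✓
  BB → possible child types {B} ✗
  BO → possible child types {B} ✗
  OO → possible child types {B} ✗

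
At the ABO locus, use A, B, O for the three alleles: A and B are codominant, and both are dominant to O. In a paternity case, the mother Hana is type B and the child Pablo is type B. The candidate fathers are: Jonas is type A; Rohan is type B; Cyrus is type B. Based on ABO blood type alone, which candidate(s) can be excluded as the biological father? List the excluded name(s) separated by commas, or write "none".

none

A candidate is excluded only if no genotype consistent with his phenotype could produce a type B child with a type B mother.
Every candidate has at least one consistent genotype combination, so none can be excluded.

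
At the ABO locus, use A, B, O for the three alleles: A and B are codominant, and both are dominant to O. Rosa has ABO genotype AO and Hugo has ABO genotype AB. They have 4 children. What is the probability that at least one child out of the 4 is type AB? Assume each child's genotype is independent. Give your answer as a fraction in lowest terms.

ABO cross AO × AB → 1/2 A, 1/4 B, 1/4 AB.
So P(type AB) = 1/4 per child.
P(none) = (3/4)^4 = 81/256; P(at least one) = 1 − 81/256 = 175/256.

175/256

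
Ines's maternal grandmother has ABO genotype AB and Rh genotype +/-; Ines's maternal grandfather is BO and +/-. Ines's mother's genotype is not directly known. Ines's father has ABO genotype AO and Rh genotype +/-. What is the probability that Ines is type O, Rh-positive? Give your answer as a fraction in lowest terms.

3/32

Ines's mother's ABO genotype from AB × BO: 1/4 AB, 1/4 AO, 1/4 BB, 1/4 BO.
Crossing each possibility with the father AO and summing P(type O): 1/4·0 + 1/4·1/4 + 1/4·0 + 1/4·1/4 = 1/8.
Similarly for Rh via the mother's Rh distribution: P(Rh+) = 3/4.
Independent loci: 1/8 × 3/4 = 3/32.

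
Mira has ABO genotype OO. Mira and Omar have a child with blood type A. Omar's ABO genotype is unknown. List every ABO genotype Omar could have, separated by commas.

For each candidate genotype of Omar, check whether crossing it with OO can produce every observed child phenotype.
  AA → possible child types {A} ✓
  AB → possible child types {A, B} ✓
  AO → possible child types {O, A} ✓
  BB → possible child types {B} ✗
  BO → possible child types {O, B} ✗
  OO → possible child types {O} ✗

AA, AB, AO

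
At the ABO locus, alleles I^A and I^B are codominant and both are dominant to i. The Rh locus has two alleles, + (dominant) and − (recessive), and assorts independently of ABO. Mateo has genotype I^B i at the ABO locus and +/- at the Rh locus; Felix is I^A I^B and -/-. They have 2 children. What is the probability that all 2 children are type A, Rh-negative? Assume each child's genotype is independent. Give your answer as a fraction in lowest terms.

ABO cross I^B i × I^A I^B → 1/4 A, 1/2 B, 1/4 AB.
Rh cross +/- × -/- → 1/2 Rh+, 1/2 Rh-; so P(type A, Rh-negative) = 1/4 × 1/2 = 1/8 per child.
All 2 independent: (1/8)^2 = 1/64.

1/64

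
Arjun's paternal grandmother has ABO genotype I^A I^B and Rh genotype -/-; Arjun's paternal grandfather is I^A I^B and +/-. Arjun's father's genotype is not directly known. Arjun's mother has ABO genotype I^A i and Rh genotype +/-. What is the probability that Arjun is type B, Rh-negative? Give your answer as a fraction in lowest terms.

Arjun's father's ABO genotype from I^A I^B × I^A I^B: 1/4 I^A I^A, 1/2 I^A I^B, 1/4 I^B I^B.
Crossing each possibility with the mother I^A i and summing P(type B): 1/4·0 + 1/2·1/4 + 1/4·1/2 = 1/4.
Similarly for Rh via the father's Rh distribution: P(Rh-) = 3/8.
Independent loci: 1/4 × 3/8 = 3/32.

3/32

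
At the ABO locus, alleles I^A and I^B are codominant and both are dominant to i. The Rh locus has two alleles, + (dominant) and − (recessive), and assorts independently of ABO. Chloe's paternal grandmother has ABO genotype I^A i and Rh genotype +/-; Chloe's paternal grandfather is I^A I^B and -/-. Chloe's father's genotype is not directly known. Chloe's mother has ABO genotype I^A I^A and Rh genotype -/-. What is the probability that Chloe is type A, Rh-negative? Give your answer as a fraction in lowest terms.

9/16

Chloe's father's ABO genotype from I^A i × I^A I^B: 1/4 I^A I^A, 1/4 I^A I^B, 1/4 I^A i, 1/4 I^B i.
Crossing each possibility with the mother I^A I^A and summing P(type A): 1/4·1 + 1/4·1/2 + 1/4·1 + 1/4·1/2 = 3/4.
Similarly for Rh via the father's Rh distribution: P(Rh-) = 3/4.
Independent loci: 3/4 × 3/4 = 9/16.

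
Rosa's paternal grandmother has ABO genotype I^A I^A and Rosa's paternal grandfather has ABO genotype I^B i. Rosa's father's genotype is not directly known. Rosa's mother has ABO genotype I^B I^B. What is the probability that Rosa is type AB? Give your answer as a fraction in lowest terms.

1/2

Rosa's father's ABO genotype from I^A I^A × I^B i: 1/2 I^A I^B, 1/2 I^A i.
Crossing each possibility with the mother I^B I^B and summing P(type AB): 1/2·1/2 + 1/2·1/2 = 1/2.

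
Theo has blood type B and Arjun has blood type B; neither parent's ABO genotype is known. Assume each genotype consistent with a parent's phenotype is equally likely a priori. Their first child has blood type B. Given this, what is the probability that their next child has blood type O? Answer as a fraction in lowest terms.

1/20

Possible genotypes: Theo ∈ {I^B I^B, I^B i}; Arjun ∈ {I^B I^B, I^B i}.
Weight each parental genotype pair by prior × P(type-B child):
  I^B I^B × I^B I^B: posterior weight 4/15; P(next child type O) = 0.
  I^B I^B × I^B i: posterior weight 4/15; P(next child type O) = 0.
  I^B i × I^B I^B: posterior weight 4/15; P(next child type O) = 0.
  I^B i × I^B i: posterior weight 1/5; P(next child type O) = 1/4.
Weighted sum = 1/20.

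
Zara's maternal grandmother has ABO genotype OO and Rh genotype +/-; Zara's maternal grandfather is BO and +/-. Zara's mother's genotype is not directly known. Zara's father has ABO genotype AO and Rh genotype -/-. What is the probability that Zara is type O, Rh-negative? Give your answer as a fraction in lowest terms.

3/16

Zara's mother's ABO genotype from OO × BO: 1/2 BO, 1/2 OO.
Crossing each possibility with the father AO and summing P(type O): 1/2·1/4 + 1/2·1/2 = 3/8.
Similarly for Rh via the mother's Rh distribution: P(Rh-) = 1/2.
Independent loci: 3/8 × 1/2 = 3/16.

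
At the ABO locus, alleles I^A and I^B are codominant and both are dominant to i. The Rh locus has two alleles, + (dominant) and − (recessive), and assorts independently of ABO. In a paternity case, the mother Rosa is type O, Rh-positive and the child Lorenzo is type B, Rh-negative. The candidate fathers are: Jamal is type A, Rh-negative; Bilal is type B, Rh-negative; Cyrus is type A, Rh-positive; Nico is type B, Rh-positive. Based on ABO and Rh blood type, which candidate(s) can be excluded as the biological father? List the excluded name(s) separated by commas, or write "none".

Jamal, Cyrus

A candidate is excluded only if no genotype consistent with his phenotype could produce a type B, Rh-negative child with a type O, Rh-positive mother.
Jamal (type A, Rh-): no genotype consistent with that phenotype can produce a type-B Rh- child with a type-O mother.
Cyrus (type A, Rh+): no genotype consistent with that phenotype can produce a type-B Rh- child with a type-O mother.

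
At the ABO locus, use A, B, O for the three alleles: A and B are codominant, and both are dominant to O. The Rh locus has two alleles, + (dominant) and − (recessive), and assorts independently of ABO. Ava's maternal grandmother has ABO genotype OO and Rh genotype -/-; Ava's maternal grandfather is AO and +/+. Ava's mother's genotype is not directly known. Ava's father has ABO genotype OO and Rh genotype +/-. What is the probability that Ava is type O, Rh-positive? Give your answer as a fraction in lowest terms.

9/16

Ava's mother's ABO genotype from OO × AO: 1/2 AO, 1/2 OO.
Crossing each possibility with the father OO and summing P(type O): 1/2·1/2 + 1/2·1 = 3/4.
Similarly for Rh via the mother's Rh distribution: P(Rh+) = 3/4.
Independent loci: 3/4 × 3/4 = 9/16.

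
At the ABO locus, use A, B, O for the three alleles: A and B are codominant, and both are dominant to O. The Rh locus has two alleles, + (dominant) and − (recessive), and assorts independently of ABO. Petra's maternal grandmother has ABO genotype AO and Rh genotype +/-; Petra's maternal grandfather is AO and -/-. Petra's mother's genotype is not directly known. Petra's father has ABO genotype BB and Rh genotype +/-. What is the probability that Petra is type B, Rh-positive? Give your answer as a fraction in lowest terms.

5/16

Petra's mother's ABO genotype from AO × AO: 1/4 AA, 1/2 AO, 1/4 OO.
Crossing each possibility with the father BB and summing P(type B): 1/4·0 + 1/2·1/2 + 1/4·1 = 1/2.
Similarly for Rh via the mother's Rh distribution: P(Rh+) = 5/8.
Independent loci: 1/2 × 5/8 = 5/16.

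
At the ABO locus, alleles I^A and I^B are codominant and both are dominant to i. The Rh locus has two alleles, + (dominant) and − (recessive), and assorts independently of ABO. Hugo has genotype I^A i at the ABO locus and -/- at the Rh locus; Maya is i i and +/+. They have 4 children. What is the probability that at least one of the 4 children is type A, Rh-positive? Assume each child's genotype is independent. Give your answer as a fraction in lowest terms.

15/16

ABO cross I^A i × i i → 1/2 O, 1/2 A.
Rh cross -/- × +/+ → 1 Rh+; so P(type A, Rh-positive) = 1/2 × 1 = 1/2 per child.
P(none) = (1/2)^4 = 1/16; P(at least one) = 1 − 1/16 = 15/16.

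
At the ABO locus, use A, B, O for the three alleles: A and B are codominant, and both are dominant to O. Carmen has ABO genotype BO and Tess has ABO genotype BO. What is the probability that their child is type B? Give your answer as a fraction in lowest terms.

3/4

ABO cross BO × BO → offspring phenotypes: 1/4 O, 3/4 B.
So P(type B) = 3/4.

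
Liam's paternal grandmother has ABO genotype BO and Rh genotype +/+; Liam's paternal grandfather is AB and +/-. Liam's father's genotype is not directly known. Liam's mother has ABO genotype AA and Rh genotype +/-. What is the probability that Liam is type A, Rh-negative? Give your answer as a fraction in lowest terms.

Liam's father's ABO genotype from BO × AB: 1/4 AB, 1/4 AO, 1/4 BB, 1/4 BO.
Crossing each possibility with the mother AA and summing P(type A): 1/4·1/2 + 1/4·1 + 1/4·0 + 1/4·1/2 = 1/2.
Similarly for Rh via the father's Rh distribution: P(Rh-) = 1/8.
Independent loci: 1/2 × 1/8 = 1/16.

1/16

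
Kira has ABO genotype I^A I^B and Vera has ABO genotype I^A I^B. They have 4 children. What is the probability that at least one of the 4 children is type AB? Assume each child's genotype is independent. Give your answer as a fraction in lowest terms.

ABO cross I^A I^B × I^A I^B → 1/4 A, 1/4 B, 1/2 AB.
So P(type AB) = 1/2 per child.
P(none) = (1/2)^4 = 1/16; P(at least one) = 1 − 1/16 = 15/16.

15/16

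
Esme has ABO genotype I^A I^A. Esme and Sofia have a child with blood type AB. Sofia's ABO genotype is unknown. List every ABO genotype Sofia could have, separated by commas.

For each candidate genotype of Sofia, check whether crossing it with I^A I^A can produce every observed child phenotype.
  I^A I^A → possible child types {A} ✗
  I^A I^B → possible child types {A, AB} ✓
  I^A i → possible child types {A} ✗
  I^B I^B → possible child types {AB} ✓
  I^B i → possible child types {A, AB} ✓
  i i → possible child types {A} ✗

I^A I^B, I^B I^B, I^B i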